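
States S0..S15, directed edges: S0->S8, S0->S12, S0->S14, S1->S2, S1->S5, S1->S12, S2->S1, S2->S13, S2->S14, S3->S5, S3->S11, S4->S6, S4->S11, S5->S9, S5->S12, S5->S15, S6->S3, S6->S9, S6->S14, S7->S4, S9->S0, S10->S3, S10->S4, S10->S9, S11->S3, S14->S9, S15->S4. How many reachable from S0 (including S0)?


BFS from S0:
  layer 0: {S0}
  layer 1: {S8, S12, S14}
  layer 2: {S9}
Reachable set: {S0, S8, S9, S12, S14}
Count = 5

5


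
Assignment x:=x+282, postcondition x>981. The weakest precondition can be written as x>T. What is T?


Formula: wp(x:=E, P) = P[E/x] (substitute E for x in postcondition)
Step 1: Postcondition: x>981
Step 2: Substitute x+282 for x: x+282>981
Step 3: Solve for x: x > 981-282 = 699

699


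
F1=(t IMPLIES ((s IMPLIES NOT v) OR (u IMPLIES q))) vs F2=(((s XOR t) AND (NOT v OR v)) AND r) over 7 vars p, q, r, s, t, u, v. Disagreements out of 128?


F1 = (t IMPLIES ((s IMPLIES NOT v) OR (u IMPLIES q)))
F2 = (((s XOR t) AND (NOT v OR v)) AND r)
Evaluate both on each of 128 rows (bits = p,q,r,s,t,u,v):
  row 0 [0000000]: F1=1 F2=0 (differ) -> 1
  row 1 [0000001]: F1=1 F2=0 (differ) -> 1
  row 2 [0000010]: F1=1 F2=0 (differ) -> 1
  row 3 [0000011]: F1=1 F2=0 (differ) -> 1
  row 4 [0000100]: F1=1 F2=0 (differ) -> 1
  (every remaining row is evaluated the same way; all 128 results are listed next)
Full result column, 8 rows per line (p,q,r,s fixed per line; t,u,v runs 000..111 left to right):
  rows 0-7 [p,q,r,s=0000]: 11111111  (ones: 8)
  rows 8-15 [p,q,r,s=0001]: 11111110  (ones: 7)
  rows 16-23 [p,q,r,s=0010]: 11110000  (ones: 4)
  rows 24-31 [p,q,r,s=0011]: 00001110  (ones: 3)
  rows 32-39 [p,q,r,s=0100]: 11111111  (ones: 8)
  rows 40-47 [p,q,r,s=0101]: 11111111  (ones: 8)
  rows 48-55 [p,q,r,s=0110]: 11110000  (ones: 4)
  rows 56-63 [p,q,r,s=0111]: 00001111  (ones: 4)
  rows 64-71 [p,q,r,s=1000]: 11111111  (ones: 8)
  rows 72-79 [p,q,r,s=1001]: 11111110  (ones: 7)
  rows 80-87 [p,q,r,s=1010]: 11110000  (ones: 4)
  rows 88-95 [p,q,r,s=1011]: 00001110  (ones: 3)
  rows 96-103 [p,q,r,s=1100]: 11111111  (ones: 8)
  rows 104-111 [p,q,r,s=1101]: 11111111  (ones: 8)
  rows 112-119 [p,q,r,s=1110]: 11110000  (ones: 4)
  rows 120-127 [p,q,r,s=1111]: 00001111  (ones: 4)
Disagreements = 8+7+4+3+8+8+4+4+8+7+4+3+8+8+4+4 = 92

92


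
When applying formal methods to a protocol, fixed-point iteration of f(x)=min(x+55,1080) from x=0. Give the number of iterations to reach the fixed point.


Step 1: x=0, cap=1080, increment=55
Step 2: x grows by 55 each step until capped at 1080; fixed point is x=1080
Step 3: iterations = ceil(1080/55) = 20

20


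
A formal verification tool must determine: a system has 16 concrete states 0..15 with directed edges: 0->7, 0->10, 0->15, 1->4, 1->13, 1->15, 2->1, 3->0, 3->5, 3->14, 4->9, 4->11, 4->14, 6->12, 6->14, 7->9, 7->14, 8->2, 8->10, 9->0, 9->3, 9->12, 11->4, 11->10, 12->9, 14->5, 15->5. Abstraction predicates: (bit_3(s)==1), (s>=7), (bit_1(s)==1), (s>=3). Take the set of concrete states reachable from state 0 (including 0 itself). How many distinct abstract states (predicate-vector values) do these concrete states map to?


BFS from 0:
Concrete reachable: {0, 3, 5, 7, 9, 10, 12, 14, 15}
Abstract via predicates (bit_3(s)==1), (s>=7), (bit_1(s)==1), (s>=3):
  (0,0,0,0) <- {0}
  (0,0,0,1) <- {5}
  (0,0,1,1) <- {3}
  (0,1,1,1) <- {7}
  (1,1,0,1) <- {9, 12}
  (1,1,1,1) <- {10, 14, 15}
Distinct abstract states = 6

6


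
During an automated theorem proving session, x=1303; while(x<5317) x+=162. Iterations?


Step 1: x goes from 1303 toward 5317 by 162; the body runs while x<5317, so iterations = ceil((bound-start)/step)
Step 2: Distance=4014
Step 3: ceil(4014/162)=25

25


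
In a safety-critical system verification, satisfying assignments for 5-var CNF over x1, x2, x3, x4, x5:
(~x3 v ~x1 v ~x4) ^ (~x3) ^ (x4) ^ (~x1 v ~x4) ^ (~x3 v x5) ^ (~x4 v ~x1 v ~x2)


CNF with 6 clauses over 5 vars (32 assignments).
An assignment satisfies CNF iff every clause has >=1 true literal.
Check each row (bits = x1,x2,x3,x4,x5; clause T/F shown):
  row 0 [00000]: clauses=TTFTTT -> 0
  row 1 [00001]: clauses=TTFTTT -> 0
  row 2 [00010]: clauses=TTTTTT -> 1
  row 3 [00011]: clauses=TTTTTT -> 1
  row 4 [00100]: clauses=TFFTFT -> 0
  row 5 [00101]: clauses=TFFTTT -> 0
  row 6 [00110]: clauses=TFTTFT -> 0
  row 7 [00111]: clauses=TFTTTT -> 0
  row 8 [01000]: clauses=TTFTTT -> 0
  row 9 [01001]: clauses=TTFTTT -> 0
  row 10 [01010]: clauses=TTTTTT -> 1
  row 11 [01011]: clauses=TTTTTT -> 1
  row 12 [01100]: clauses=TFFTFT -> 0
  row 13 [01101]: clauses=TFFTTT -> 0
  row 14 [01110]: clauses=TFTTFT -> 0
  row 15 [01111]: clauses=TFTTTT -> 0
  row 16 [10000]: clauses=TTFTTT -> 0
  row 17 [10001]: clauses=TTFTTT -> 0
  row 18 [10010]: clauses=TTTFTT -> 0
  row 19 [10011]: clauses=TTTFTT -> 0
  row 20 [10100]: clauses=TFFTFT -> 0
  row 21 [10101]: clauses=TFFTTT -> 0
  row 22 [10110]: clauses=FFTFFT -> 0
  row 23 [10111]: clauses=FFTFTT -> 0
  row 24 [11000]: clauses=TTFTTT -> 0
  row 25 [11001]: clauses=TTFTTT -> 0
  row 26 [11010]: clauses=TTTFTF -> 0
  row 27 [11011]: clauses=TTTFTF -> 0
  row 28 [11100]: clauses=TFFTFT -> 0
  row 29 [11101]: clauses=TFFTTT -> 0
  row 30 [11110]: clauses=FFTFFF -> 0
  row 31 [11111]: clauses=FFTFTF -> 0
Full result column, 8 rows per line (x1,x2 fixed per line; x3,x4,x5 runs 000..111 left to right):
  rows 0-7 [x1,x2=00]: 00110000  (ones: 2)
  rows 8-15 [x1,x2=01]: 00110000  (ones: 2)
  rows 16-23 [x1,x2=10]: 00000000  (ones: 0)
  rows 24-31 [x1,x2=11]: 00000000  (ones: 0)
Satisfying assignments = 2+2+0+0 = 4

4


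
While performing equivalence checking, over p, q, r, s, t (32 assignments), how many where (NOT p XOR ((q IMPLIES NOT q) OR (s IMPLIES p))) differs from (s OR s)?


F1 = (NOT p XOR ((q IMPLIES NOT q) OR (s IMPLIES p)))
F2 = (s OR s)
Evaluate both on each of 32 rows (bits = p,q,r,s,t):
  row 0 [00000]: F1=0 F2=0 -> 0
  row 1 [00001]: F1=0 F2=0 -> 0
  row 2 [00010]: F1=0 F2=1 (differ) -> 1
  row 3 [00011]: F1=0 F2=1 (differ) -> 1
  row 4 [00100]: F1=0 F2=0 -> 0
  row 5 [00101]: F1=0 F2=0 -> 0
  row 6 [00110]: F1=0 F2=1 (differ) -> 1
  row 7 [00111]: F1=0 F2=1 (differ) -> 1
  row 8 [01000]: F1=0 F2=0 -> 0
  row 9 [01001]: F1=0 F2=0 -> 0
  row 10 [01010]: F1=1 F2=1 -> 0
  row 11 [01011]: F1=1 F2=1 -> 0
  row 12 [01100]: F1=0 F2=0 -> 0
  row 13 [01101]: F1=0 F2=0 -> 0
  row 14 [01110]: F1=1 F2=1 -> 0
  row 15 [01111]: F1=1 F2=1 -> 0
  row 16 [10000]: F1=1 F2=0 (differ) -> 1
  row 17 [10001]: F1=1 F2=0 (differ) -> 1
  row 18 [10010]: F1=1 F2=1 -> 0
  row 19 [10011]: F1=1 F2=1 -> 0
  row 20 [10100]: F1=1 F2=0 (differ) -> 1
  row 21 [10101]: F1=1 F2=0 (differ) -> 1
  row 22 [10110]: F1=1 F2=1 -> 0
  row 23 [10111]: F1=1 F2=1 -> 0
  row 24 [11000]: F1=1 F2=0 (differ) -> 1
  row 25 [11001]: F1=1 F2=0 (differ) -> 1
  row 26 [11010]: F1=1 F2=1 -> 0
  row 27 [11011]: F1=1 F2=1 -> 0
  row 28 [11100]: F1=1 F2=0 (differ) -> 1
  row 29 [11101]: F1=1 F2=0 (differ) -> 1
  row 30 [11110]: F1=1 F2=1 -> 0
  row 31 [11111]: F1=1 F2=1 -> 0
Full result column, 8 rows per line (p,q fixed per line; r,s,t runs 000..111 left to right):
  rows 0-7 [p,q=00]: 00110011  (ones: 4)
  rows 8-15 [p,q=01]: 00000000  (ones: 0)
  rows 16-23 [p,q=10]: 11001100  (ones: 4)
  rows 24-31 [p,q=11]: 11001100  (ones: 4)
Disagreements = 4+0+4+4 = 12

12


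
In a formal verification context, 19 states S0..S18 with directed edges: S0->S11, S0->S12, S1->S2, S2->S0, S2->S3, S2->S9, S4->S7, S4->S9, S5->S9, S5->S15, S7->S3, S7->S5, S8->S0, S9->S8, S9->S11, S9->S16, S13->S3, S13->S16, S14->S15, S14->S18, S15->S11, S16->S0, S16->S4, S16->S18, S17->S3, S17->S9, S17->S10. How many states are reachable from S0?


BFS from S0:
  layer 0: {S0}
  layer 1: {S11, S12}
Reachable set: {S0, S11, S12}
Count = 3

3


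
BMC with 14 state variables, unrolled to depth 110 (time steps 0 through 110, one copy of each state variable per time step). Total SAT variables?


BMC unrolls to depth k, creating one copy of each state var for steps 0..k.
Step count = 110 + 1 = 111 (steps 0 through 110)
Vars per step = 14
Total = 14 * 111 = 1554

1554


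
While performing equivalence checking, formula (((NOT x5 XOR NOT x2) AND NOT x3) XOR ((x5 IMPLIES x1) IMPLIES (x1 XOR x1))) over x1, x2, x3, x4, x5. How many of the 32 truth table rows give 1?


Formula: (((NOT x5 XOR NOT x2) AND NOT x3) XOR ((x5 IMPLIES x1) IMPLIES (x1 XOR x1))) over 5 vars (32 rows)
Evaluate each row (x1, x2, x3, x4, x5 as bits, MSB first):
  row 0 [00000]: (((NOT 0 XOR NOT 0) AND NOT 0) XOR ((0 IMPLIES 0) IMPLIES (0 XOR 0))) -> 0
  row 1 [00001]: (((NOT 1 XOR NOT 0) AND NOT 0) XOR ((1 IMPLIES 0) IMPLIES (0 XOR 0))) -> 0
  row 2 [00010]: (((NOT 0 XOR NOT 0) AND NOT 0) XOR ((0 IMPLIES 0) IMPLIES (0 XOR 0))) -> 0
  row 3 [00011]: (((NOT 1 XOR NOT 0) AND NOT 0) XOR ((1 IMPLIES 0) IMPLIES (0 XOR 0))) -> 0
  row 4 [00100]: (((NOT 0 XOR NOT 0) AND NOT 1) XOR ((0 IMPLIES 0) IMPLIES (0 XOR 0))) -> 0
  row 5 [00101]: (((NOT 1 XOR NOT 0) AND NOT 1) XOR ((1 IMPLIES 0) IMPLIES (0 XOR 0))) -> 1
  row 6 [00110]: (((NOT 0 XOR NOT 0) AND NOT 1) XOR ((0 IMPLIES 0) IMPLIES (0 XOR 0))) -> 0
  row 7 [00111]: (((NOT 1 XOR NOT 0) AND NOT 1) XOR ((1 IMPLIES 0) IMPLIES (0 XOR 0))) -> 1
  row 8 [01000]: (((NOT 0 XOR NOT 1) AND NOT 0) XOR ((0 IMPLIES 0) IMPLIES (0 XOR 0))) -> 1
  row 9 [01001]: (((NOT 1 XOR NOT 1) AND NOT 0) XOR ((1 IMPLIES 0) IMPLIES (0 XOR 0))) -> 1
  row 10 [01010]: (((NOT 0 XOR NOT 1) AND NOT 0) XOR ((0 IMPLIES 0) IMPLIES (0 XOR 0))) -> 1
  row 11 [01011]: (((NOT 1 XOR NOT 1) AND NOT 0) XOR ((1 IMPLIES 0) IMPLIES (0 XOR 0))) -> 1
  row 12 [01100]: (((NOT 0 XOR NOT 1) AND NOT 1) XOR ((0 IMPLIES 0) IMPLIES (0 XOR 0))) -> 0
  row 13 [01101]: (((NOT 1 XOR NOT 1) AND NOT 1) XOR ((1 IMPLIES 0) IMPLIES (0 XOR 0))) -> 1
  row 14 [01110]: (((NOT 0 XOR NOT 1) AND NOT 1) XOR ((0 IMPLIES 0) IMPLIES (0 XOR 0))) -> 0
  row 15 [01111]: (((NOT 1 XOR NOT 1) AND NOT 1) XOR ((1 IMPLIES 0) IMPLIES (0 XOR 0))) -> 1
  row 16 [10000]: (((NOT 0 XOR NOT 0) AND NOT 0) XOR ((0 IMPLIES 1) IMPLIES (1 XOR 1))) -> 0
  row 17 [10001]: (((NOT 1 XOR NOT 0) AND NOT 0) XOR ((1 IMPLIES 1) IMPLIES (1 XOR 1))) -> 1
  row 18 [10010]: (((NOT 0 XOR NOT 0) AND NOT 0) XOR ((0 IMPLIES 1) IMPLIES (1 XOR 1))) -> 0
  row 19 [10011]: (((NOT 1 XOR NOT 0) AND NOT 0) XOR ((1 IMPLIES 1) IMPLIES (1 XOR 1))) -> 1
  row 20 [10100]: (((NOT 0 XOR NOT 0) AND NOT 1) XOR ((0 IMPLIES 1) IMPLIES (1 XOR 1))) -> 0
  row 21 [10101]: (((NOT 1 XOR NOT 0) AND NOT 1) XOR ((1 IMPLIES 1) IMPLIES (1 XOR 1))) -> 0
  row 22 [10110]: (((NOT 0 XOR NOT 0) AND NOT 1) XOR ((0 IMPLIES 1) IMPLIES (1 XOR 1))) -> 0
  row 23 [10111]: (((NOT 1 XOR NOT 0) AND NOT 1) XOR ((1 IMPLIES 1) IMPLIES (1 XOR 1))) -> 0
  row 24 [11000]: (((NOT 0 XOR NOT 1) AND NOT 0) XOR ((0 IMPLIES 1) IMPLIES (1 XOR 1))) -> 1
  row 25 [11001]: (((NOT 1 XOR NOT 1) AND NOT 0) XOR ((1 IMPLIES 1) IMPLIES (1 XOR 1))) -> 0
  row 26 [11010]: (((NOT 0 XOR NOT 1) AND NOT 0) XOR ((0 IMPLIES 1) IMPLIES (1 XOR 1))) -> 1
  row 27 [11011]: (((NOT 1 XOR NOT 1) AND NOT 0) XOR ((1 IMPLIES 1) IMPLIES (1 XOR 1))) -> 0
  row 28 [11100]: (((NOT 0 XOR NOT 1) AND NOT 1) XOR ((0 IMPLIES 1) IMPLIES (1 XOR 1))) -> 0
  row 29 [11101]: (((NOT 1 XOR NOT 1) AND NOT 1) XOR ((1 IMPLIES 1) IMPLIES (1 XOR 1))) -> 0
  row 30 [11110]: (((NOT 0 XOR NOT 1) AND NOT 1) XOR ((0 IMPLIES 1) IMPLIES (1 XOR 1))) -> 0
  row 31 [11111]: (((NOT 1 XOR NOT 1) AND NOT 1) XOR ((1 IMPLIES 1) IMPLIES (1 XOR 1))) -> 0
Full result column, 8 rows per line (x1,x2 fixed per line; x3,x4,x5 runs 000..111 left to right):
  rows 0-7 [x1,x2=00]: 00000101  (ones: 2)
  rows 8-15 [x1,x2=01]: 11110101  (ones: 6)
  rows 16-23 [x1,x2=10]: 01010000  (ones: 2)
  rows 24-31 [x1,x2=11]: 10100000  (ones: 2)
Count of 1-rows = 2+6+2+2 = 12

12


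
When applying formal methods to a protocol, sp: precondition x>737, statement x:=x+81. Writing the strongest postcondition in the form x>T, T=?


Formula: sp(P, x:=E) = exists old_x. (x = E[old_x/x]) AND P[old_x/x] (old_x is the value of x before the assignment; eliminate old_x by solving x = E[old_x/x] for old_x)
Step 1: Precondition P: x>737, i.e. old_x > 737
Step 2: Assignment gives x = old_x + 81, so old_x = x - 81
Step 3: Substitute into P: x - 81 > 737
Step 4: Simplify: x > 737+81 = 818

818


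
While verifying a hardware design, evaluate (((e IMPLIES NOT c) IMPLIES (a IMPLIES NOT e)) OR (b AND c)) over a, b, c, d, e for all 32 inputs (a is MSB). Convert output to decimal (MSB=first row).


Formula: (((e IMPLIES NOT c) IMPLIES (a IMPLIES NOT e)) OR (b AND c)) over a, b, c, d, e (32 rows)
Evaluate each row (bits = a,b,c,d,e, MSB first):
  row 0 [00000]: (((0 IMPLIES NOT 0) IMPLIES (0 IMPLIES NOT 0)) OR (0 AND 0)) -> 1
  row 1 [00001]: (((1 IMPLIES NOT 0) IMPLIES (0 IMPLIES NOT 1)) OR (0 AND 0)) -> 1
  row 2 [00010]: (((0 IMPLIES NOT 0) IMPLIES (0 IMPLIES NOT 0)) OR (0 AND 0)) -> 1
  row 3 [00011]: (((1 IMPLIES NOT 0) IMPLIES (0 IMPLIES NOT 1)) OR (0 AND 0)) -> 1
  row 4 [00100]: (((0 IMPLIES NOT 1) IMPLIES (0 IMPLIES NOT 0)) OR (0 AND 1)) -> 1
  row 5 [00101]: (((1 IMPLIES NOT 1) IMPLIES (0 IMPLIES NOT 1)) OR (0 AND 1)) -> 1
  row 6 [00110]: (((0 IMPLIES NOT 1) IMPLIES (0 IMPLIES NOT 0)) OR (0 AND 1)) -> 1
  row 7 [00111]: (((1 IMPLIES NOT 1) IMPLIES (0 IMPLIES NOT 1)) OR (0 AND 1)) -> 1
  row 8 [01000]: (((0 IMPLIES NOT 0) IMPLIES (0 IMPLIES NOT 0)) OR (1 AND 0)) -> 1
  row 9 [01001]: (((1 IMPLIES NOT 0) IMPLIES (0 IMPLIES NOT 1)) OR (1 AND 0)) -> 1
  row 10 [01010]: (((0 IMPLIES NOT 0) IMPLIES (0 IMPLIES NOT 0)) OR (1 AND 0)) -> 1
  row 11 [01011]: (((1 IMPLIES NOT 0) IMPLIES (0 IMPLIES NOT 1)) OR (1 AND 0)) -> 1
  row 12 [01100]: (((0 IMPLIES NOT 1) IMPLIES (0 IMPLIES NOT 0)) OR (1 AND 1)) -> 1
  row 13 [01101]: (((1 IMPLIES NOT 1) IMPLIES (0 IMPLIES NOT 1)) OR (1 AND 1)) -> 1
  row 14 [01110]: (((0 IMPLIES NOT 1) IMPLIES (0 IMPLIES NOT 0)) OR (1 AND 1)) -> 1
  row 15 [01111]: (((1 IMPLIES NOT 1) IMPLIES (0 IMPLIES NOT 1)) OR (1 AND 1)) -> 1
  row 16 [10000]: (((0 IMPLIES NOT 0) IMPLIES (1 IMPLIES NOT 0)) OR (0 AND 0)) -> 1
  row 17 [10001]: (((1 IMPLIES NOT 0) IMPLIES (1 IMPLIES NOT 1)) OR (0 AND 0)) -> 0
  row 18 [10010]: (((0 IMPLIES NOT 0) IMPLIES (1 IMPLIES NOT 0)) OR (0 AND 0)) -> 1
  row 19 [10011]: (((1 IMPLIES NOT 0) IMPLIES (1 IMPLIES NOT 1)) OR (0 AND 0)) -> 0
  row 20 [10100]: (((0 IMPLIES NOT 1) IMPLIES (1 IMPLIES NOT 0)) OR (0 AND 1)) -> 1
  row 21 [10101]: (((1 IMPLIES NOT 1) IMPLIES (1 IMPLIES NOT 1)) OR (0 AND 1)) -> 1
  row 22 [10110]: (((0 IMPLIES NOT 1) IMPLIES (1 IMPLIES NOT 0)) OR (0 AND 1)) -> 1
  row 23 [10111]: (((1 IMPLIES NOT 1) IMPLIES (1 IMPLIES NOT 1)) OR (0 AND 1)) -> 1
  row 24 [11000]: (((0 IMPLIES NOT 0) IMPLIES (1 IMPLIES NOT 0)) OR (1 AND 0)) -> 1
  row 25 [11001]: (((1 IMPLIES NOT 0) IMPLIES (1 IMPLIES NOT 1)) OR (1 AND 0)) -> 0
  row 26 [11010]: (((0 IMPLIES NOT 0) IMPLIES (1 IMPLIES NOT 0)) OR (1 AND 0)) -> 1
  row 27 [11011]: (((1 IMPLIES NOT 0) IMPLIES (1 IMPLIES NOT 1)) OR (1 AND 0)) -> 0
  row 28 [11100]: (((0 IMPLIES NOT 1) IMPLIES (1 IMPLIES NOT 0)) OR (1 AND 1)) -> 1
  row 29 [11101]: (((1 IMPLIES NOT 1) IMPLIES (1 IMPLIES NOT 1)) OR (1 AND 1)) -> 1
  row 30 [11110]: (((0 IMPLIES NOT 1) IMPLIES (1 IMPLIES NOT 0)) OR (1 AND 1)) -> 1
  row 31 [11111]: (((1 IMPLIES NOT 1) IMPLIES (1 IMPLIES NOT 1)) OR (1 AND 1)) -> 1
Full result column, 4 rows per line (a,b,c fixed per line; d,e runs 00..11 left to right):
  rows 0-3 [a,b,c=000]: 1111  = hex F
  rows 4-7 [a,b,c=001]: 1111  = hex F
  rows 8-11 [a,b,c=010]: 1111  = hex F
  rows 12-15 [a,b,c=011]: 1111  = hex F
  rows 16-19 [a,b,c=100]: 1010  = hex A
  rows 20-23 [a,b,c=101]: 1111  = hex F
  rows 24-27 [a,b,c=110]: 1010  = hex A
  rows 28-31 [a,b,c=111]: 1111  = hex F
Output column (row 0 .. row 31) = 11111111111111111010111110101111
Output column grouped in 4s = 1111 1111 1111 1111 1010 1111 1010 1111 = 0xFFFFAFAF
Convert to decimal digit by digit (value = value*16 + digit):
  F -> 15
  15*16 + 15 (F) = 255
  255*16 + 15 (F) = 4095
  4095*16 + 15 (F) = 65535
  65535*16 + 10 (A) = 1048570
  1048570*16 + 15 (F) = 16777135
  16777135*16 + 10 (A) = 268434170
  268434170*16 + 15 (F) = 4294946735
Decimal = 4294946735

4294946735


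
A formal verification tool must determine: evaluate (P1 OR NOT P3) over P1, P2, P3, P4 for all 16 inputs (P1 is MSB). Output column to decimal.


Formula: (P1 OR NOT P3) over P1, P2, P3, P4 (16 rows)
Evaluate each row (bits = P1,P2,P3,P4, MSB first):
  row 0 [0000]: (0 OR NOT 0) -> 1
  row 1 [0001]: (0 OR NOT 0) -> 1
  row 2 [0010]: (0 OR NOT 1) -> 0
  row 3 [0011]: (0 OR NOT 1) -> 0
  row 4 [0100]: (0 OR NOT 0) -> 1
  row 5 [0101]: (0 OR NOT 0) -> 1
  row 6 [0110]: (0 OR NOT 1) -> 0
  row 7 [0111]: (0 OR NOT 1) -> 0
  row 8 [1000]: (1 OR NOT 0) -> 1
  row 9 [1001]: (1 OR NOT 0) -> 1
  row 10 [1010]: (1 OR NOT 1) -> 1
  row 11 [1011]: (1 OR NOT 1) -> 1
  row 12 [1100]: (1 OR NOT 0) -> 1
  row 13 [1101]: (1 OR NOT 0) -> 1
  row 14 [1110]: (1 OR NOT 1) -> 1
  row 15 [1111]: (1 OR NOT 1) -> 1
Full result column, 4 rows per line (P1,P2 fixed per line; P3,P4 runs 00..11 left to right):
  rows 0-3 [P1,P2=00]: 1100  = hex C
  rows 4-7 [P1,P2=01]: 1100  = hex C
  rows 8-11 [P1,P2=10]: 1111  = hex F
  rows 12-15 [P1,P2=11]: 1111  = hex F
Output column (row 0 .. row 15) = 1100110011111111
Output column grouped in 4s = 1100 1100 1111 1111 = 0xCCFF
Convert to decimal digit by digit (value = value*16 + digit):
  C -> 12
  12*16 + 12 (C) = 204
  204*16 + 15 (F) = 3279
  3279*16 + 15 (F) = 52479
Decimal = 52479

52479


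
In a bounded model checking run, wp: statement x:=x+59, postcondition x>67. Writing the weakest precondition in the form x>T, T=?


Formula: wp(x:=E, P) = P[E/x] (substitute E for x in postcondition)
Step 1: Postcondition: x>67
Step 2: Substitute x+59 for x: x+59>67
Step 3: Solve for x: x > 67-59 = 8

8


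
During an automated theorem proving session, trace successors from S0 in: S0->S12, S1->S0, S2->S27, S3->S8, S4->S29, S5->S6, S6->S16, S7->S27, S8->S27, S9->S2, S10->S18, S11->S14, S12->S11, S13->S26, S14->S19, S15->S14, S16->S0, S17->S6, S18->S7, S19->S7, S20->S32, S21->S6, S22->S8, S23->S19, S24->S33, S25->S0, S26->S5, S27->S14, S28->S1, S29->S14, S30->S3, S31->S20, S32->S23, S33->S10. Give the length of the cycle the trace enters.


Trace from S0 until a state repeats:
  S0 -> S12 -> S11 -> S14 -> S19 -> S7 -> S27 -> S14
S14 first seen at step 3, revisited at step 7.
Cycle length = 7 - 3 = 4

4


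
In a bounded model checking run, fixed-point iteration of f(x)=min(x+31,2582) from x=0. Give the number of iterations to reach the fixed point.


Step 1: x=0, cap=2582, increment=31
Step 2: x grows by 31 each step until capped at 2582; fixed point is x=2582
Step 3: iterations = ceil(2582/31) = 84

84


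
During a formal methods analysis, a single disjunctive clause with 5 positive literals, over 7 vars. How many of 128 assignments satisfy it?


Step 1: Total=2^7=128
Step 2: Unsat when all 5 false: 2^2=4
Step 3: Sat=128-4=124

124


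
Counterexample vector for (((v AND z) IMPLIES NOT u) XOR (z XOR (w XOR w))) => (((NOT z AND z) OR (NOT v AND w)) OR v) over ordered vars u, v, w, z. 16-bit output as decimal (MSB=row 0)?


F1 = (((v AND z) IMPLIES NOT u) XOR (z XOR (w XOR w)))
F2 = (((NOT z AND z) OR (NOT v AND w)) OR v)
Counterexample to F1=>F2 is where F1=1 and F2=0.
Evaluate each row (bits = u,v,w,z, MSB first):
  row 0 [0000]: F1=1 F2=0 -> F1&~F2 -> 1
  row 1 [0001]: F1=0 F2=0 -> F1&~F2 -> 0
  row 2 [0010]: F1=1 F2=1 -> F1&~F2 -> 0
  row 3 [0011]: F1=0 F2=1 -> F1&~F2 -> 0
  row 4 [0100]: F1=1 F2=1 -> F1&~F2 -> 0
  row 5 [0101]: F1=0 F2=1 -> F1&~F2 -> 0
  row 6 [0110]: F1=1 F2=1 -> F1&~F2 -> 0
  row 7 [0111]: F1=0 F2=1 -> F1&~F2 -> 0
  row 8 [1000]: F1=1 F2=0 -> F1&~F2 -> 1
  row 9 [1001]: F1=0 F2=0 -> F1&~F2 -> 0
  row 10 [1010]: F1=1 F2=1 -> F1&~F2 -> 0
  row 11 [1011]: F1=0 F2=1 -> F1&~F2 -> 0
  row 12 [1100]: F1=1 F2=1 -> F1&~F2 -> 0
  row 13 [1101]: F1=1 F2=1 -> F1&~F2 -> 0
  row 14 [1110]: F1=1 F2=1 -> F1&~F2 -> 0
  row 15 [1111]: F1=1 F2=1 -> F1&~F2 -> 0
Full result column, 4 rows per line (u,v fixed per line; w,z runs 00..11 left to right):
  rows 0-3 [u,v=00]: 1000  = hex 8
  rows 4-7 [u,v=01]: 0000  = hex 0
  rows 8-11 [u,v=10]: 1000  = hex 8
  rows 12-15 [u,v=11]: 0000  = hex 0
Counterexample vector (row 0 .. row 15) = 1000000010000000
Output column grouped in 4s = 1000 0000 1000 0000 = 0x8080
Convert to decimal digit by digit (value = value*16 + digit):
  8 -> 8
  8*16 + 0 = 128
  128*16 + 8 = 2056
  2056*16 + 0 = 32896
Decimal = 32896

32896


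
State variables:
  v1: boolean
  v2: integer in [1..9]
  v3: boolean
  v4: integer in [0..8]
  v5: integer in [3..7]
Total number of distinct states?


State space = product of domain sizes of all variables.
Domain sizes:
  v1 (boolean): 2
  v2 (integer in [1..9]): 9
  v3 (boolean): 2
  v4 (integer in [0..8]): 9
  v5 (integer in [3..7]): 5
Product = 2 * 9 * 2 * 9 * 5 = 1620

1620


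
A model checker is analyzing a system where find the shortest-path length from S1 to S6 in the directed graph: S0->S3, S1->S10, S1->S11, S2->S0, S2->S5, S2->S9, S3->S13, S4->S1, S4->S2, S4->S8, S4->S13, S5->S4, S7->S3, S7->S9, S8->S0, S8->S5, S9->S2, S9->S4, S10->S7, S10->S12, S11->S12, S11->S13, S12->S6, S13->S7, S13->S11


BFS layer-by-layer from S1:
  dist 0: {S1}
  dist 1: {S10, S11}
  dist 2: {S7, S12, S13}
  dist 3: {S3, S6, S9}
  -> S6 reached at distance 3
Shortest path length = 3

3


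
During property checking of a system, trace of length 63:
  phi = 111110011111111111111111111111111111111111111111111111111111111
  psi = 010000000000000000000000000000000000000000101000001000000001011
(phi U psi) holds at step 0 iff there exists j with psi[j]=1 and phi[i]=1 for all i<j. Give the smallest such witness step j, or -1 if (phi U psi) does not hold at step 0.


(phi U psi) at 0: need smallest j with psi[j]=1 and phi[i]=1 for all i in [0,j).
Scan from step 0:
  step 0: phi=1, psi=0 -> continue
  step 1: psi=1 and phi held for [0,1) -> witness found
Witness step = 1

1


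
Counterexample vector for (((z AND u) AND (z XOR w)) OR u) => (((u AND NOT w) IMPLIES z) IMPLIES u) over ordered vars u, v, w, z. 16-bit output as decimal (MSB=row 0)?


F1 = (((z AND u) AND (z XOR w)) OR u)
F2 = (((u AND NOT w) IMPLIES z) IMPLIES u)
Counterexample to F1=>F2 is where F1=1 and F2=0.
Evaluate each row (bits = u,v,w,z, MSB first):
  row 0 [0000]: F1=0 F2=0 -> F1&~F2 -> 0
  row 1 [0001]: F1=0 F2=0 -> F1&~F2 -> 0
  row 2 [0010]: F1=0 F2=0 -> F1&~F2 -> 0
  row 3 [0011]: F1=0 F2=0 -> F1&~F2 -> 0
  row 4 [0100]: F1=0 F2=0 -> F1&~F2 -> 0
  row 5 [0101]: F1=0 F2=0 -> F1&~F2 -> 0
  row 6 [0110]: F1=0 F2=0 -> F1&~F2 -> 0
  row 7 [0111]: F1=0 F2=0 -> F1&~F2 -> 0
  row 8 [1000]: F1=1 F2=1 -> F1&~F2 -> 0
  row 9 [1001]: F1=1 F2=1 -> F1&~F2 -> 0
  row 10 [1010]: F1=1 F2=1 -> F1&~F2 -> 0
  row 11 [1011]: F1=1 F2=1 -> F1&~F2 -> 0
  row 12 [1100]: F1=1 F2=1 -> F1&~F2 -> 0
  row 13 [1101]: F1=1 F2=1 -> F1&~F2 -> 0
  row 14 [1110]: F1=1 F2=1 -> F1&~F2 -> 0
  row 15 [1111]: F1=1 F2=1 -> F1&~F2 -> 0
Full result column, 4 rows per line (u,v fixed per line; w,z runs 00..11 left to right):
  rows 0-3 [u,v=00]: 0000  = hex 0
  rows 4-7 [u,v=01]: 0000  = hex 0
  rows 8-11 [u,v=10]: 0000  = hex 0
  rows 12-15 [u,v=11]: 0000  = hex 0
Counterexample vector (row 0 .. row 15) = 0000000000000000
Output column grouped in 4s = 0000 0000 0000 0000 = 0x0000
Convert to decimal digit by digit (value = value*16 + digit):
  0 -> 0
  0*16 + 0 = 0
  0*16 + 0 = 0
  0*16 + 0 = 0
Decimal = 0

0


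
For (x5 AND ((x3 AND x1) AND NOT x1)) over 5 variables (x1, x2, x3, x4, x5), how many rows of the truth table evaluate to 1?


Formula: (x5 AND ((x3 AND x1) AND NOT x1)) over 5 vars (32 rows)
Evaluate each row (x1, x2, x3, x4, x5 as bits, MSB first):
  row 0 [00000]: (0 AND ((0 AND 0) AND NOT 0)) -> 0
  row 1 [00001]: (1 AND ((0 AND 0) AND NOT 0)) -> 0
  row 2 [00010]: (0 AND ((0 AND 0) AND NOT 0)) -> 0
  row 3 [00011]: (1 AND ((0 AND 0) AND NOT 0)) -> 0
  row 4 [00100]: (0 AND ((1 AND 0) AND NOT 0)) -> 0
  row 5 [00101]: (1 AND ((1 AND 0) AND NOT 0)) -> 0
  row 6 [00110]: (0 AND ((1 AND 0) AND NOT 0)) -> 0
  row 7 [00111]: (1 AND ((1 AND 0) AND NOT 0)) -> 0
  row 8 [01000]: (0 AND ((0 AND 0) AND NOT 0)) -> 0
  row 9 [01001]: (1 AND ((0 AND 0) AND NOT 0)) -> 0
  row 10 [01010]: (0 AND ((0 AND 0) AND NOT 0)) -> 0
  row 11 [01011]: (1 AND ((0 AND 0) AND NOT 0)) -> 0
  row 12 [01100]: (0 AND ((1 AND 0) AND NOT 0)) -> 0
  row 13 [01101]: (1 AND ((1 AND 0) AND NOT 0)) -> 0
  row 14 [01110]: (0 AND ((1 AND 0) AND NOT 0)) -> 0
  row 15 [01111]: (1 AND ((1 AND 0) AND NOT 0)) -> 0
  row 16 [10000]: (0 AND ((0 AND 1) AND NOT 1)) -> 0
  row 17 [10001]: (1 AND ((0 AND 1) AND NOT 1)) -> 0
  row 18 [10010]: (0 AND ((0 AND 1) AND NOT 1)) -> 0
  row 19 [10011]: (1 AND ((0 AND 1) AND NOT 1)) -> 0
  row 20 [10100]: (0 AND ((1 AND 1) AND NOT 1)) -> 0
  row 21 [10101]: (1 AND ((1 AND 1) AND NOT 1)) -> 0
  row 22 [10110]: (0 AND ((1 AND 1) AND NOT 1)) -> 0
  row 23 [10111]: (1 AND ((1 AND 1) AND NOT 1)) -> 0
  row 24 [11000]: (0 AND ((0 AND 1) AND NOT 1)) -> 0
  row 25 [11001]: (1 AND ((0 AND 1) AND NOT 1)) -> 0
  row 26 [11010]: (0 AND ((0 AND 1) AND NOT 1)) -> 0
  row 27 [11011]: (1 AND ((0 AND 1) AND NOT 1)) -> 0
  row 28 [11100]: (0 AND ((1 AND 1) AND NOT 1)) -> 0
  row 29 [11101]: (1 AND ((1 AND 1) AND NOT 1)) -> 0
  row 30 [11110]: (0 AND ((1 AND 1) AND NOT 1)) -> 0
  row 31 [11111]: (1 AND ((1 AND 1) AND NOT 1)) -> 0
Full result column, 8 rows per line (x1,x2 fixed per line; x3,x4,x5 runs 000..111 left to right):
  rows 0-7 [x1,x2=00]: 00000000  (ones: 0)
  rows 8-15 [x1,x2=01]: 00000000  (ones: 0)
  rows 16-23 [x1,x2=10]: 00000000  (ones: 0)
  rows 24-31 [x1,x2=11]: 00000000  (ones: 0)
Count of 1-rows = 0+0+0+0 = 0

0


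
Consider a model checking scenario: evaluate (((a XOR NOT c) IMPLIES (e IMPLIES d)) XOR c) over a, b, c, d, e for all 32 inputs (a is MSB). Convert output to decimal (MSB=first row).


Formula: (((a XOR NOT c) IMPLIES (e IMPLIES d)) XOR c) over a, b, c, d, e (32 rows)
Evaluate each row (bits = a,b,c,d,e, MSB first):
  row 0 [00000]: (((0 XOR NOT 0) IMPLIES (0 IMPLIES 0)) XOR 0) -> 1
  row 1 [00001]: (((0 XOR NOT 0) IMPLIES (1 IMPLIES 0)) XOR 0) -> 0
  row 2 [00010]: (((0 XOR NOT 0) IMPLIES (0 IMPLIES 1)) XOR 0) -> 1
  row 3 [00011]: (((0 XOR NOT 0) IMPLIES (1 IMPLIES 1)) XOR 0) -> 1
  row 4 [00100]: (((0 XOR NOT 1) IMPLIES (0 IMPLIES 0)) XOR 1) -> 0
  row 5 [00101]: (((0 XOR NOT 1) IMPLIES (1 IMPLIES 0)) XOR 1) -> 0
  row 6 [00110]: (((0 XOR NOT 1) IMPLIES (0 IMPLIES 1)) XOR 1) -> 0
  row 7 [00111]: (((0 XOR NOT 1) IMPLIES (1 IMPLIES 1)) XOR 1) -> 0
  row 8 [01000]: (((0 XOR NOT 0) IMPLIES (0 IMPLIES 0)) XOR 0) -> 1
  row 9 [01001]: (((0 XOR NOT 0) IMPLIES (1 IMPLIES 0)) XOR 0) -> 0
  row 10 [01010]: (((0 XOR NOT 0) IMPLIES (0 IMPLIES 1)) XOR 0) -> 1
  row 11 [01011]: (((0 XOR NOT 0) IMPLIES (1 IMPLIES 1)) XOR 0) -> 1
  row 12 [01100]: (((0 XOR NOT 1) IMPLIES (0 IMPLIES 0)) XOR 1) -> 0
  row 13 [01101]: (((0 XOR NOT 1) IMPLIES (1 IMPLIES 0)) XOR 1) -> 0
  row 14 [01110]: (((0 XOR NOT 1) IMPLIES (0 IMPLIES 1)) XOR 1) -> 0
  row 15 [01111]: (((0 XOR NOT 1) IMPLIES (1 IMPLIES 1)) XOR 1) -> 0
  row 16 [10000]: (((1 XOR NOT 0) IMPLIES (0 IMPLIES 0)) XOR 0) -> 1
  row 17 [10001]: (((1 XOR NOT 0) IMPLIES (1 IMPLIES 0)) XOR 0) -> 1
  row 18 [10010]: (((1 XOR NOT 0) IMPLIES (0 IMPLIES 1)) XOR 0) -> 1
  row 19 [10011]: (((1 XOR NOT 0) IMPLIES (1 IMPLIES 1)) XOR 0) -> 1
  row 20 [10100]: (((1 XOR NOT 1) IMPLIES (0 IMPLIES 0)) XOR 1) -> 0
  row 21 [10101]: (((1 XOR NOT 1) IMPLIES (1 IMPLIES 0)) XOR 1) -> 1
  row 22 [10110]: (((1 XOR NOT 1) IMPLIES (0 IMPLIES 1)) XOR 1) -> 0
  row 23 [10111]: (((1 XOR NOT 1) IMPLIES (1 IMPLIES 1)) XOR 1) -> 0
  row 24 [11000]: (((1 XOR NOT 0) IMPLIES (0 IMPLIES 0)) XOR 0) -> 1
  row 25 [11001]: (((1 XOR NOT 0) IMPLIES (1 IMPLIES 0)) XOR 0) -> 1
  row 26 [11010]: (((1 XOR NOT 0) IMPLIES (0 IMPLIES 1)) XOR 0) -> 1
  row 27 [11011]: (((1 XOR NOT 0) IMPLIES (1 IMPLIES 1)) XOR 0) -> 1
  row 28 [11100]: (((1 XOR NOT 1) IMPLIES (0 IMPLIES 0)) XOR 1) -> 0
  row 29 [11101]: (((1 XOR NOT 1) IMPLIES (1 IMPLIES 0)) XOR 1) -> 1
  row 30 [11110]: (((1 XOR NOT 1) IMPLIES (0 IMPLIES 1)) XOR 1) -> 0
  row 31 [11111]: (((1 XOR NOT 1) IMPLIES (1 IMPLIES 1)) XOR 1) -> 0
Full result column, 4 rows per line (a,b,c fixed per line; d,e runs 00..11 left to right):
  rows 0-3 [a,b,c=000]: 1011  = hex B
  rows 4-7 [a,b,c=001]: 0000  = hex 0
  rows 8-11 [a,b,c=010]: 1011  = hex B
  rows 12-15 [a,b,c=011]: 0000  = hex 0
  rows 16-19 [a,b,c=100]: 1111  = hex F
  rows 20-23 [a,b,c=101]: 0100  = hex 4
  rows 24-27 [a,b,c=110]: 1111  = hex F
  rows 28-31 [a,b,c=111]: 0100  = hex 4
Output column (row 0 .. row 31) = 10110000101100001111010011110100
Output column grouped in 4s = 1011 0000 1011 0000 1111 0100 1111 0100 = 0xB0B0F4F4
Convert to decimal digit by digit (value = value*16 + digit):
  B -> 11
  11*16 + 0 = 176
  176*16 + 11 (B) = 2827
  2827*16 + 0 = 45232
  45232*16 + 15 (F) = 723727
  723727*16 + 4 = 11579636
  11579636*16 + 15 (F) = 185274191
  185274191*16 + 4 = 2964387060
Decimal = 2964387060

2964387060


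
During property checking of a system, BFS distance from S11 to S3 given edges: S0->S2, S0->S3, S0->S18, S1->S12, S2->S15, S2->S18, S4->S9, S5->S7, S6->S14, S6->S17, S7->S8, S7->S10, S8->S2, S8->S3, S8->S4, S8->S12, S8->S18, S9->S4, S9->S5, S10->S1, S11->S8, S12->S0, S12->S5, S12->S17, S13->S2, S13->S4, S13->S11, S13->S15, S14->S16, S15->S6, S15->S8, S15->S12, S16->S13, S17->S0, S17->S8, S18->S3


BFS layer-by-layer from S11:
  dist 0: {S11}
  dist 1: {S8}
  dist 2: {S2, S3, S4, S12, S18}
  -> S3 reached at distance 2
Shortest path length = 2

2


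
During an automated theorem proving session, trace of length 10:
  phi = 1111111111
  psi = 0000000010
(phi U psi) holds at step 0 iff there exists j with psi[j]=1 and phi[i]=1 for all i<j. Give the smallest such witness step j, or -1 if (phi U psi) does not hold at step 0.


(phi U psi) at 0: need smallest j with psi[j]=1 and phi[i]=1 for all i in [0,j).
Scan from step 0:
  step 0: phi=1, psi=0 -> continue
  step 1: phi=1, psi=0 -> continue
  step 2: phi=1, psi=0 -> continue
  step 3: phi=1, psi=0 -> continue
  step 8: psi=1 and phi held for [0,8) -> witness found
Witness step = 8

8


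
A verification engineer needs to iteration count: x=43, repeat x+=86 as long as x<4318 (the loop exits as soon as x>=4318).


Step 1: x goes from 43 toward 4318 by 86; the body runs while x<4318, so iterations = ceil((bound-start)/step)
Step 2: Distance=4275
Step 3: ceil(4275/86)=50

50


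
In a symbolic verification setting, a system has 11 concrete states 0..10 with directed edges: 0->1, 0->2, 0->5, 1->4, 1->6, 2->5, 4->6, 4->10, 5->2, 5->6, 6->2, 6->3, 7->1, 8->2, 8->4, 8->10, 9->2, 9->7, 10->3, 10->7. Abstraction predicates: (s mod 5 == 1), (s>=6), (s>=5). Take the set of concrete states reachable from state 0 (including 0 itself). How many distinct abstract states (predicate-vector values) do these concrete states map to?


BFS from 0:
Concrete reachable: {0, 1, 2, 3, 4, 5, 6, 7, 10}
Abstract via predicates (s mod 5 == 1), (s>=6), (s>=5):
  (0,0,0) <- {0, 2, 3, 4}
  (0,0,1) <- {5}
  (0,1,1) <- {7, 10}
  (1,0,0) <- {1}
  (1,1,1) <- {6}
Distinct abstract states = 5

5


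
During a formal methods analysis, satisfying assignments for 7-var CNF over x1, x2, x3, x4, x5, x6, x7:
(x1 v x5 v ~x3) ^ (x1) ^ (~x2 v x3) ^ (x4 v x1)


CNF with 4 clauses over 7 vars (128 assignments).
An assignment satisfies CNF iff every clause has >=1 true literal.
Check each row (bits = x1,x2,x3,x4,x5,x6,x7; clause T/F shown):
  row 0 [0000000]: clauses=TFTF -> 0
  row 1 [0000001]: clauses=TFTF -> 0
  row 2 [0000010]: clauses=TFTF -> 0
  row 3 [0000011]: clauses=TFTF -> 0
  row 4 [0000100]: clauses=TFTF -> 0
  (every remaining row is evaluated the same way; all 128 results are listed next)
Full result column, 8 rows per line (x1,x2,x3,x4 fixed per line; x5,x6,x7 runs 000..111 left to right):
  rows 0-7 [x1,x2,x3,x4=0000]: 00000000  (ones: 0)
  rows 8-15 [x1,x2,x3,x4=0001]: 00000000  (ones: 0)
  rows 16-23 [x1,x2,x3,x4=0010]: 00000000  (ones: 0)
  rows 24-31 [x1,x2,x3,x4=0011]: 00000000  (ones: 0)
  rows 32-39 [x1,x2,x3,x4=0100]: 00000000  (ones: 0)
  rows 40-47 [x1,x2,x3,x4=0101]: 00000000  (ones: 0)
  rows 48-55 [x1,x2,x3,x4=0110]: 00000000  (ones: 0)
  rows 56-63 [x1,x2,x3,x4=0111]: 00000000  (ones: 0)
  rows 64-71 [x1,x2,x3,x4=1000]: 11111111  (ones: 8)
  rows 72-79 [x1,x2,x3,x4=1001]: 11111111  (ones: 8)
  rows 80-87 [x1,x2,x3,x4=1010]: 11111111  (ones: 8)
  rows 88-95 [x1,x2,x3,x4=1011]: 11111111  (ones: 8)
  rows 96-103 [x1,x2,x3,x4=1100]: 00000000  (ones: 0)
  rows 104-111 [x1,x2,x3,x4=1101]: 00000000  (ones: 0)
  rows 112-119 [x1,x2,x3,x4=1110]: 11111111  (ones: 8)
  rows 120-127 [x1,x2,x3,x4=1111]: 11111111  (ones: 8)
Satisfying assignments = 0+0+0+0+0+0+0+0+8+8+8+8+0+0+8+8 = 48

48


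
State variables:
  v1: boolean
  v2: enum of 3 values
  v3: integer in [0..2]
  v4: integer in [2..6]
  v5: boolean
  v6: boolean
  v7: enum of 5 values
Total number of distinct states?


State space = product of domain sizes of all variables.
Domain sizes:
  v1 (boolean): 2
  v2 (enum of 3 values): 3
  v3 (integer in [0..2]): 3
  v4 (integer in [2..6]): 5
  v5 (boolean): 2
  v6 (boolean): 2
  v7 (enum of 5 values): 5
Product = 2 * 3 * 3 * 5 * 2 * 2 * 5 = 1800

1800


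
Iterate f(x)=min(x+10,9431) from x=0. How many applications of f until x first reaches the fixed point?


Step 1: x=0, cap=9431, increment=10
Step 2: x grows by 10 each step until capped at 9431; fixed point is x=9431
Step 3: iterations = ceil(9431/10) = 944

944


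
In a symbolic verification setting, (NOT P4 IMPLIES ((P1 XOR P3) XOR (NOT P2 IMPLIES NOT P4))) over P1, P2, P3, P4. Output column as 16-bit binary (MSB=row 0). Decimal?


Formula: (NOT P4 IMPLIES ((P1 XOR P3) XOR (NOT P2 IMPLIES NOT P4))) over P1, P2, P3, P4 (16 rows)
Evaluate each row (bits = P1,P2,P3,P4, MSB first):
  row 0 [0000]: (NOT 0 IMPLIES ((0 XOR 0) XOR (NOT 0 IMPLIES NOT 0))) -> 1
  row 1 [0001]: (NOT 1 IMPLIES ((0 XOR 0) XOR (NOT 0 IMPLIES NOT 1))) -> 1
  row 2 [0010]: (NOT 0 IMPLIES ((0 XOR 1) XOR (NOT 0 IMPLIES NOT 0))) -> 0
  row 3 [0011]: (NOT 1 IMPLIES ((0 XOR 1) XOR (NOT 0 IMPLIES NOT 1))) -> 1
  row 4 [0100]: (NOT 0 IMPLIES ((0 XOR 0) XOR (NOT 1 IMPLIES NOT 0))) -> 1
  row 5 [0101]: (NOT 1 IMPLIES ((0 XOR 0) XOR (NOT 1 IMPLIES NOT 1))) -> 1
  row 6 [0110]: (NOT 0 IMPLIES ((0 XOR 1) XOR (NOT 1 IMPLIES NOT 0))) -> 0
  row 7 [0111]: (NOT 1 IMPLIES ((0 XOR 1) XOR (NOT 1 IMPLIES NOT 1))) -> 1
  row 8 [1000]: (NOT 0 IMPLIES ((1 XOR 0) XOR (NOT 0 IMPLIES NOT 0))) -> 0
  row 9 [1001]: (NOT 1 IMPLIES ((1 XOR 0) XOR (NOT 0 IMPLIES NOT 1))) -> 1
  row 10 [1010]: (NOT 0 IMPLIES ((1 XOR 1) XOR (NOT 0 IMPLIES NOT 0))) -> 1
  row 11 [1011]: (NOT 1 IMPLIES ((1 XOR 1) XOR (NOT 0 IMPLIES NOT 1))) -> 1
  row 12 [1100]: (NOT 0 IMPLIES ((1 XOR 0) XOR (NOT 1 IMPLIES NOT 0))) -> 0
  row 13 [1101]: (NOT 1 IMPLIES ((1 XOR 0) XOR (NOT 1 IMPLIES NOT 1))) -> 1
  row 14 [1110]: (NOT 0 IMPLIES ((1 XOR 1) XOR (NOT 1 IMPLIES NOT 0))) -> 1
  row 15 [1111]: (NOT 1 IMPLIES ((1 XOR 1) XOR (NOT 1 IMPLIES NOT 1))) -> 1
Full result column, 4 rows per line (P1,P2 fixed per line; P3,P4 runs 00..11 left to right):
  rows 0-3 [P1,P2=00]: 1101  = hex D
  rows 4-7 [P1,P2=01]: 1101  = hex D
  rows 8-11 [P1,P2=10]: 0111  = hex 7
  rows 12-15 [P1,P2=11]: 0111  = hex 7
Output column (row 0 .. row 15) = 1101110101110111
Output column grouped in 4s = 1101 1101 0111 0111 = 0xDD77
Convert to decimal digit by digit (value = value*16 + digit):
  D -> 13
  13*16 + 13 (D) = 221
  221*16 + 7 = 3543
  3543*16 + 7 = 56695
Decimal = 56695

56695


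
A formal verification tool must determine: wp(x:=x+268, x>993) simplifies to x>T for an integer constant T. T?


Formula: wp(x:=E, P) = P[E/x] (substitute E for x in postcondition)
Step 1: Postcondition: x>993
Step 2: Substitute x+268 for x: x+268>993
Step 3: Solve for x: x > 993-268 = 725

725


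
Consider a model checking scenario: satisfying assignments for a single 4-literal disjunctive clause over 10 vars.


Step 1: Total=2^10=1024
Step 2: Unsat when all 4 false: 2^6=64
Step 3: Sat=1024-64=960

960


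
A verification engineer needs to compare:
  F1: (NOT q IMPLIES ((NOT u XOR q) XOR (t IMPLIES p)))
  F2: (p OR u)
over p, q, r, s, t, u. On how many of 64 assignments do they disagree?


F1 = (NOT q IMPLIES ((NOT u XOR q) XOR (t IMPLIES p)))
F2 = (p OR u)
Evaluate both on each of 64 rows (bits = p,q,r,s,t,u):
  row 0 [000000]: F1=0 F2=0 -> 0
  row 1 [000001]: F1=1 F2=1 -> 0
  row 2 [000010]: F1=1 F2=0 (differ) -> 1
  row 3 [000011]: F1=0 F2=1 (differ) -> 1
  row 4 [000100]: F1=0 F2=0 -> 0
  (every remaining row is evaluated the same way; all 64 results are listed next)
Full result column, 8 rows per line (p,q,r fixed per line; s,t,u runs 000..111 left to right):
  rows 0-7 [p,q,r=000]: 00110011  (ones: 4)
  rows 8-15 [p,q,r=001]: 00110011  (ones: 4)
  rows 16-23 [p,q,r=010]: 10101010  (ones: 4)
  rows 24-31 [p,q,r=011]: 10101010  (ones: 4)
  rows 32-39 [p,q,r=100]: 10101010  (ones: 4)
  rows 40-47 [p,q,r=101]: 10101010  (ones: 4)
  rows 48-55 [p,q,r=110]: 00000000  (ones: 0)
  rows 56-63 [p,q,r=111]: 00000000  (ones: 0)
Disagreements = 4+4+4+4+4+4+0+0 = 24

24


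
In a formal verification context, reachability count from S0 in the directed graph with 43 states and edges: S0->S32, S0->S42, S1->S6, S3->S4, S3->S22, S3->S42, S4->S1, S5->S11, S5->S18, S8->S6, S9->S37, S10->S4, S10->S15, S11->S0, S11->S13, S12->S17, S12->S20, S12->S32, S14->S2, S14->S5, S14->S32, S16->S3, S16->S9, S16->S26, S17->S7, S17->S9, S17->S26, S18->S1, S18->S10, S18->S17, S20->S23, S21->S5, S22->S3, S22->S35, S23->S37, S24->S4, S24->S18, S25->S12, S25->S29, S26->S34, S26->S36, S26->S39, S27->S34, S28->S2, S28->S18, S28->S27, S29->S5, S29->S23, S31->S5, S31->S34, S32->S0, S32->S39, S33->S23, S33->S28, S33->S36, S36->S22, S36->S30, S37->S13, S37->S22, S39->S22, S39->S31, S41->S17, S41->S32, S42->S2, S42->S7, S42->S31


BFS from S0:
  layer 0: {S0}
  layer 1: {S32, S42}
  layer 2: {S2, S7, S31, S39}
  layer 3: {S5, S22, S34}
  layer 4: {S3, S11, S18, S35}
  layer 5: {S1, S4, S10, S13, S17}
  layer 6: {S6, S9, S15, S26}
  layer 7: {S36, S37}
  layer 8: {S30}
Reachable set: {S0, S1, S2, S3, S4, S5, S6, S7, S9, S10, S11, S13, S15, S17, S18, S22, S26, S30, S31, S32, S34, S35, S36, S37, S39, S42}
Count = 26

26


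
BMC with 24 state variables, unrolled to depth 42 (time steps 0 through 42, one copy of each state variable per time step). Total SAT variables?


BMC unrolls to depth k, creating one copy of each state var for steps 0..k.
Step count = 42 + 1 = 43 (steps 0 through 42)
Vars per step = 24
Total = 24 * 43 = 1032

1032


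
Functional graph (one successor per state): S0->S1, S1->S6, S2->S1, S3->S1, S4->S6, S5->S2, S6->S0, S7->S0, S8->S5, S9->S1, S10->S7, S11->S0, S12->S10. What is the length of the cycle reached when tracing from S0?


Trace from S0 until a state repeats:
  S0 -> S1 -> S6 -> S0
S0 first seen at step 0, revisited at step 3.
Cycle length = 3 - 0 = 3

3


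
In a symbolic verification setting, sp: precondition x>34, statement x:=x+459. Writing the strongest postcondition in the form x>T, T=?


Formula: sp(P, x:=E) = exists old_x. (x = E[old_x/x]) AND P[old_x/x] (old_x is the value of x before the assignment; eliminate old_x by solving x = E[old_x/x] for old_x)
Step 1: Precondition P: x>34, i.e. old_x > 34
Step 2: Assignment gives x = old_x + 459, so old_x = x - 459
Step 3: Substitute into P: x - 459 > 34
Step 4: Simplify: x > 34+459 = 493

493


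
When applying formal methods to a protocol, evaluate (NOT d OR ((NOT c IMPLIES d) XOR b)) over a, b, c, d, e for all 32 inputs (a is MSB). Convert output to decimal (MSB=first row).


Formula: (NOT d OR ((NOT c IMPLIES d) XOR b)) over a, b, c, d, e (32 rows)
Evaluate each row (bits = a,b,c,d,e, MSB first):
  row 0 [00000]: (NOT 0 OR ((NOT 0 IMPLIES 0) XOR 0)) -> 1
  row 1 [00001]: (NOT 0 OR ((NOT 0 IMPLIES 0) XOR 0)) -> 1
  row 2 [00010]: (NOT 1 OR ((NOT 0 IMPLIES 1) XOR 0)) -> 1
  row 3 [00011]: (NOT 1 OR ((NOT 0 IMPLIES 1) XOR 0)) -> 1
  row 4 [00100]: (NOT 0 OR ((NOT 1 IMPLIES 0) XOR 0)) -> 1
  row 5 [00101]: (NOT 0 OR ((NOT 1 IMPLIES 0) XOR 0)) -> 1
  row 6 [00110]: (NOT 1 OR ((NOT 1 IMPLIES 1) XOR 0)) -> 1
  row 7 [00111]: (NOT 1 OR ((NOT 1 IMPLIES 1) XOR 0)) -> 1
  row 8 [01000]: (NOT 0 OR ((NOT 0 IMPLIES 0) XOR 1)) -> 1
  row 9 [01001]: (NOT 0 OR ((NOT 0 IMPLIES 0) XOR 1)) -> 1
  row 10 [01010]: (NOT 1 OR ((NOT 0 IMPLIES 1) XOR 1)) -> 0
  row 11 [01011]: (NOT 1 OR ((NOT 0 IMPLIES 1) XOR 1)) -> 0
  row 12 [01100]: (NOT 0 OR ((NOT 1 IMPLIES 0) XOR 1)) -> 1
  row 13 [01101]: (NOT 0 OR ((NOT 1 IMPLIES 0) XOR 1)) -> 1
  row 14 [01110]: (NOT 1 OR ((NOT 1 IMPLIES 1) XOR 1)) -> 0
  row 15 [01111]: (NOT 1 OR ((NOT 1 IMPLIES 1) XOR 1)) -> 0
  row 16 [10000]: (NOT 0 OR ((NOT 0 IMPLIES 0) XOR 0)) -> 1
  row 17 [10001]: (NOT 0 OR ((NOT 0 IMPLIES 0) XOR 0)) -> 1
  row 18 [10010]: (NOT 1 OR ((NOT 0 IMPLIES 1) XOR 0)) -> 1
  row 19 [10011]: (NOT 1 OR ((NOT 0 IMPLIES 1) XOR 0)) -> 1
  row 20 [10100]: (NOT 0 OR ((NOT 1 IMPLIES 0) XOR 0)) -> 1
  row 21 [10101]: (NOT 0 OR ((NOT 1 IMPLIES 0) XOR 0)) -> 1
  row 22 [10110]: (NOT 1 OR ((NOT 1 IMPLIES 1) XOR 0)) -> 1
  row 23 [10111]: (NOT 1 OR ((NOT 1 IMPLIES 1) XOR 0)) -> 1
  row 24 [11000]: (NOT 0 OR ((NOT 0 IMPLIES 0) XOR 1)) -> 1
  row 25 [11001]: (NOT 0 OR ((NOT 0 IMPLIES 0) XOR 1)) -> 1
  row 26 [11010]: (NOT 1 OR ((NOT 0 IMPLIES 1) XOR 1)) -> 0
  row 27 [11011]: (NOT 1 OR ((NOT 0 IMPLIES 1) XOR 1)) -> 0
  row 28 [11100]: (NOT 0 OR ((NOT 1 IMPLIES 0) XOR 1)) -> 1
  row 29 [11101]: (NOT 0 OR ((NOT 1 IMPLIES 0) XOR 1)) -> 1
  row 30 [11110]: (NOT 1 OR ((NOT 1 IMPLIES 1) XOR 1)) -> 0
  row 31 [11111]: (NOT 1 OR ((NOT 1 IMPLIES 1) XOR 1)) -> 0
Full result column, 4 rows per line (a,b,c fixed per line; d,e runs 00..11 left to right):
  rows 0-3 [a,b,c=000]: 1111  = hex F
  rows 4-7 [a,b,c=001]: 1111  = hex F
  rows 8-11 [a,b,c=010]: 1100  = hex C
  rows 12-15 [a,b,c=011]: 1100  = hex C
  rows 16-19 [a,b,c=100]: 1111  = hex F
  rows 20-23 [a,b,c=101]: 1111  = hex F
  rows 24-27 [a,b,c=110]: 1100  = hex C
  rows 28-31 [a,b,c=111]: 1100  = hex C
Output column (row 0 .. row 31) = 11111111110011001111111111001100
Output column grouped in 4s = 1111 1111 1100 1100 1111 1111 1100 1100 = 0xFFCCFFCC
Convert to decimal digit by digit (value = value*16 + digit):
  F -> 15
  15*16 + 15 (F) = 255
  255*16 + 12 (C) = 4092
  4092*16 + 12 (C) = 65484
  65484*16 + 15 (F) = 1047759
  1047759*16 + 15 (F) = 16764159
  16764159*16 + 12 (C) = 268226556
  268226556*16 + 12 (C) = 4291624908
Decimal = 4291624908

4291624908
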